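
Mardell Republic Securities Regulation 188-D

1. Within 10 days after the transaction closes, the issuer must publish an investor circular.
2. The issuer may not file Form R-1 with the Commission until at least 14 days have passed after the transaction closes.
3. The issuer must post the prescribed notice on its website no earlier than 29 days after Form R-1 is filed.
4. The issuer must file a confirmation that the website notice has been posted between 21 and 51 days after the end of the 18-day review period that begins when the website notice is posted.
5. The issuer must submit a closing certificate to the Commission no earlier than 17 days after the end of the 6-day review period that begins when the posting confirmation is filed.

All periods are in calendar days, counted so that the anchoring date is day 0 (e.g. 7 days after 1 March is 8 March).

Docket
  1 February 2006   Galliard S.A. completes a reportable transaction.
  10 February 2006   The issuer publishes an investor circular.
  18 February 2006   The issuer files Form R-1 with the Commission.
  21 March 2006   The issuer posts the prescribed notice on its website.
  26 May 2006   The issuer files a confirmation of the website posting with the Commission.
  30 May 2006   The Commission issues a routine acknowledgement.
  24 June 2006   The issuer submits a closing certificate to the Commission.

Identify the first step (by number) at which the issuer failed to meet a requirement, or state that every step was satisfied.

(1) due by 1 February 2006 + 10 days = 11 February 2006; 10 February 2006 is within that limit.
(2) permitted from 1 February 2006 + 14 days = 15 February 2006 onward; done 18 February 2006 — permitted.
(3) permitted from 18 February 2006 + 29 days = 19 March 2006 onward; done 21 March 2006 — permitted.
(4) the permitted window runs from 8 April 2006 + 21 = 29 April 2006 to 8 April 2006 + 51 = 29 May 2006; done 26 May 2006, which is between those dates.
(5) permitted from 1 June 2006 + 17 days = 18 June 2006 onward; done 24 June 2006 — permitted.

None — every step was satisfied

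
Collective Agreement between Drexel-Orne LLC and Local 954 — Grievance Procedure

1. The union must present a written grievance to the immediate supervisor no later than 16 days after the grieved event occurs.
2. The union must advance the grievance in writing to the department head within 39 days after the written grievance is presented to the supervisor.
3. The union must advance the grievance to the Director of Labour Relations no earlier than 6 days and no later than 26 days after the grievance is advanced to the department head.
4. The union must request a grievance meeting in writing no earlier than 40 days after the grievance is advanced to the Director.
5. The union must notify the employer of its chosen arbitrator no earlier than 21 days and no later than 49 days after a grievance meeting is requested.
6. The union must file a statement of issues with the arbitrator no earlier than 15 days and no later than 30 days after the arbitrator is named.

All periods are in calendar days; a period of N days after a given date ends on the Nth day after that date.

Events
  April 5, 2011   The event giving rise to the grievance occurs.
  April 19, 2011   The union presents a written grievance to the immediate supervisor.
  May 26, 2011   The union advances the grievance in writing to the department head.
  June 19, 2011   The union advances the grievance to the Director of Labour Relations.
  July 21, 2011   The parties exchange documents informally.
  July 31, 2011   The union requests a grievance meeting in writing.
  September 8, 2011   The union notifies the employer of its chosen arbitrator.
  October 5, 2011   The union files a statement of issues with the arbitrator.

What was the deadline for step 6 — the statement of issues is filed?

October 8, 2011

Step 6 runs from September 8, 2011, when the arbitrator is named. The window is 15–30 days after September 8, 2011; it closes on October 8, 2011.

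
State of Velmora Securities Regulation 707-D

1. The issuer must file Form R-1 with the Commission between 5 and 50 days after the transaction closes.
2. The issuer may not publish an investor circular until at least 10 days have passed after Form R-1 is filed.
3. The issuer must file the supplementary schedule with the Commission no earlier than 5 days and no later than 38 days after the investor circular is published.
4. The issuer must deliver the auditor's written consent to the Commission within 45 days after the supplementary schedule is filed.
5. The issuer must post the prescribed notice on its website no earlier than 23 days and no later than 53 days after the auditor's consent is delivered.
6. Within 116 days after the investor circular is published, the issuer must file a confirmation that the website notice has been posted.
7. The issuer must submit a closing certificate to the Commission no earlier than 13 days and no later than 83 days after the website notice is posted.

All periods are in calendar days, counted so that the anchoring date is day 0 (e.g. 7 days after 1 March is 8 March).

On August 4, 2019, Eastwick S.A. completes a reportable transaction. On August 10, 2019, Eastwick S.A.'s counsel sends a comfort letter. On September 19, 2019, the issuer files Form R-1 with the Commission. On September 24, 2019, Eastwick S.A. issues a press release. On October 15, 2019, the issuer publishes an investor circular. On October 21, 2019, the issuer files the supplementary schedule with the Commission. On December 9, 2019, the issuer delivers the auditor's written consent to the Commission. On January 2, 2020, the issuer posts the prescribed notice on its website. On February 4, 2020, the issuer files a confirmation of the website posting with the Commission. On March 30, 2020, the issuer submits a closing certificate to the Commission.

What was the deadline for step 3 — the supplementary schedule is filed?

November 22, 2019

Step 3 runs from October 15, 2019, when the investor circular is published. The window is 5–38 days after October 15, 2019; it closes on November 22, 2019.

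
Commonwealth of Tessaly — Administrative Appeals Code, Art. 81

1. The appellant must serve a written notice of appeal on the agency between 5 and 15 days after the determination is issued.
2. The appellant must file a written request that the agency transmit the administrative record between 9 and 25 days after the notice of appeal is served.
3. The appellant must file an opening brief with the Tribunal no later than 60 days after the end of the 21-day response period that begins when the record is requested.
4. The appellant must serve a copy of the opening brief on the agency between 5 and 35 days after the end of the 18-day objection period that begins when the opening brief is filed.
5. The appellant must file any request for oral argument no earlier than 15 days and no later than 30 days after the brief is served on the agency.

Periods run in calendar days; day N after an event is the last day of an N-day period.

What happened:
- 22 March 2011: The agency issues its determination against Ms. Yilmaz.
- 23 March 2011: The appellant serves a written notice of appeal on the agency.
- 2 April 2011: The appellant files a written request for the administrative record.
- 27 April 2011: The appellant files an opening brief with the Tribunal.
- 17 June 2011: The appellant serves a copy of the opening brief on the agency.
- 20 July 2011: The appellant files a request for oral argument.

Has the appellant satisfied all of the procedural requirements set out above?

No

Step 1: the window is 5–15 days after 22 March 2011 (when the determination is issued), so 27 March 2011 through 6 April 2011; done 23 March 2011 — 4 days before the window opened.
No need to go further; step 1 was not satisfied.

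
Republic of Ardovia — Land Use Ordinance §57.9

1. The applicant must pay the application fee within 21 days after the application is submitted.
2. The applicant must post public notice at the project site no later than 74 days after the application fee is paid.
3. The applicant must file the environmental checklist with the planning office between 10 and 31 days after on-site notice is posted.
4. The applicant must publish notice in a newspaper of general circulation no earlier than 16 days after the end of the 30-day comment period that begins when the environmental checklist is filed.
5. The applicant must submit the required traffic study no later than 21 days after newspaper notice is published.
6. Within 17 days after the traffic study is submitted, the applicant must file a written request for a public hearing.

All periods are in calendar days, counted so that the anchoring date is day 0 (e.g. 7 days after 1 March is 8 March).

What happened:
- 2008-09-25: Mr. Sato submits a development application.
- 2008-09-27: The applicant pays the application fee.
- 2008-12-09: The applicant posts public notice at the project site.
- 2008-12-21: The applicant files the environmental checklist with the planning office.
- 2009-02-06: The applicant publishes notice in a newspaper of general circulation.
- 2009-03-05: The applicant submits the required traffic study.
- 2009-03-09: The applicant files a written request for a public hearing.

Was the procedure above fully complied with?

No

(1) due by 2008-09-25 + 21 days = 2008-10-16; done 2008-09-27 — timely.
(2) due by 2008-09-27 + 74 days = 2008-12-10; completed 2008-12-09, before the deadline.
(3) the permitted window runs from 2008-12-09 + 10 = 2008-12-19 to 2008-12-09 + 31 = 2009-01-09; done 2008-12-21, which is between those dates.
(4) permitted from 2009-01-20 + 16 days = 2009-02-05 onward; done 2009-02-06 — permitted.
(5) due by 2009-02-06 + 21 days = 2009-02-27; 2009-03-05 misses that deadline by 6 days.
No need to go further; step 5 was not satisfied.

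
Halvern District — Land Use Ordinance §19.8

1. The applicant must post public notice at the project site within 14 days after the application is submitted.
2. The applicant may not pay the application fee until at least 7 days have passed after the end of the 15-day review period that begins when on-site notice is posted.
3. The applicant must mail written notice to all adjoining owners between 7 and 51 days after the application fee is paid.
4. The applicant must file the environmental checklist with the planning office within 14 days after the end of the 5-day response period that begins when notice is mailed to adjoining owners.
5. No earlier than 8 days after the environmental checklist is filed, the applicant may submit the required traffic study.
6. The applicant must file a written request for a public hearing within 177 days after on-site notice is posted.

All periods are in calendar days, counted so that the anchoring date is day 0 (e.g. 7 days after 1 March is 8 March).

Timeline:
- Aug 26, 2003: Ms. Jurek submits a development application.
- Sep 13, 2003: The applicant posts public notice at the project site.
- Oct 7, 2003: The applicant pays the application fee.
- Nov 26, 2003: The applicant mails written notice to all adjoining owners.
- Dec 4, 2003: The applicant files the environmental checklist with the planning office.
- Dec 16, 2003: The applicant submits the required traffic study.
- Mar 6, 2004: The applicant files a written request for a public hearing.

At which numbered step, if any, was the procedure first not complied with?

Step 1

Step 1 — counting 14 days from Aug 26, 2003 (when the application is submitted) gives a deadline of Sep 9, 2003; done Sep 13, 2003 — 4 days late.
No need to go further; step 1 was not satisfied.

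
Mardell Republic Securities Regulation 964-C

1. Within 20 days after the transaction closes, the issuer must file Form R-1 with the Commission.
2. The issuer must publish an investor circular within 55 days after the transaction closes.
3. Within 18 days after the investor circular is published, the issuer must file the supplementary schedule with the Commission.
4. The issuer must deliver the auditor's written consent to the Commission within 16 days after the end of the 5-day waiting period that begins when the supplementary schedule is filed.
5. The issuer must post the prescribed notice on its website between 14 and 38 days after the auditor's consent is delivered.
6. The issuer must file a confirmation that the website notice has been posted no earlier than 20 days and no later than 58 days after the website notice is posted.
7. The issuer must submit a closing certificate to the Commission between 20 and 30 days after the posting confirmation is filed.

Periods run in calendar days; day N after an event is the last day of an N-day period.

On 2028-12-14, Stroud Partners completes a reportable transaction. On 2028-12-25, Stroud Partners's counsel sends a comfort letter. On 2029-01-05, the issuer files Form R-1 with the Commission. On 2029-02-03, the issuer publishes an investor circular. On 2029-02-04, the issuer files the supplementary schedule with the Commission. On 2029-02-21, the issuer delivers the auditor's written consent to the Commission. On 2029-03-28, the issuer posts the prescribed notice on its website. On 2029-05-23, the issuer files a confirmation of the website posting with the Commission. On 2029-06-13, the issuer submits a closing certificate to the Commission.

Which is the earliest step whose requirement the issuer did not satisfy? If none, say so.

Step 1: 20 days after 2028-12-14 (when the transaction closes) is 2029-01-03; 2029-01-05 misses that deadline by 2 days.
The analysis stops there.

Step 1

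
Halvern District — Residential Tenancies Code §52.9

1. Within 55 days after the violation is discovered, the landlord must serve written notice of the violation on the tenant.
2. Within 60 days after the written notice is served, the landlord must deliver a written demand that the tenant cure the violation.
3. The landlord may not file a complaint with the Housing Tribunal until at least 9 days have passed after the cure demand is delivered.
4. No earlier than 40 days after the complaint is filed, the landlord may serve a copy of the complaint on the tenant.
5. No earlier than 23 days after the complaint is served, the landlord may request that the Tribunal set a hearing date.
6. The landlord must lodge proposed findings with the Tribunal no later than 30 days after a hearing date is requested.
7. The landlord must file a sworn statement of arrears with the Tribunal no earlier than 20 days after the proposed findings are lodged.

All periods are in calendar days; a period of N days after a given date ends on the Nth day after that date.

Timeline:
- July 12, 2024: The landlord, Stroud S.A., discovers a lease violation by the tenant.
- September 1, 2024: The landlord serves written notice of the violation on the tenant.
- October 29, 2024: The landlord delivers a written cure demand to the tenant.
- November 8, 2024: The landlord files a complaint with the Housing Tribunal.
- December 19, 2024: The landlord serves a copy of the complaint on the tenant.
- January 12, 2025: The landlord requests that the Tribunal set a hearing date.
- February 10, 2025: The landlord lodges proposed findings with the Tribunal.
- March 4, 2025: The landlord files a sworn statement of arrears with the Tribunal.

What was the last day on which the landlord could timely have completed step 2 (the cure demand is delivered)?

Step 2 runs from September 1, 2024, when the written notice is served. 60 days after September 1, 2024 is October 31, 2024.

October 31, 2024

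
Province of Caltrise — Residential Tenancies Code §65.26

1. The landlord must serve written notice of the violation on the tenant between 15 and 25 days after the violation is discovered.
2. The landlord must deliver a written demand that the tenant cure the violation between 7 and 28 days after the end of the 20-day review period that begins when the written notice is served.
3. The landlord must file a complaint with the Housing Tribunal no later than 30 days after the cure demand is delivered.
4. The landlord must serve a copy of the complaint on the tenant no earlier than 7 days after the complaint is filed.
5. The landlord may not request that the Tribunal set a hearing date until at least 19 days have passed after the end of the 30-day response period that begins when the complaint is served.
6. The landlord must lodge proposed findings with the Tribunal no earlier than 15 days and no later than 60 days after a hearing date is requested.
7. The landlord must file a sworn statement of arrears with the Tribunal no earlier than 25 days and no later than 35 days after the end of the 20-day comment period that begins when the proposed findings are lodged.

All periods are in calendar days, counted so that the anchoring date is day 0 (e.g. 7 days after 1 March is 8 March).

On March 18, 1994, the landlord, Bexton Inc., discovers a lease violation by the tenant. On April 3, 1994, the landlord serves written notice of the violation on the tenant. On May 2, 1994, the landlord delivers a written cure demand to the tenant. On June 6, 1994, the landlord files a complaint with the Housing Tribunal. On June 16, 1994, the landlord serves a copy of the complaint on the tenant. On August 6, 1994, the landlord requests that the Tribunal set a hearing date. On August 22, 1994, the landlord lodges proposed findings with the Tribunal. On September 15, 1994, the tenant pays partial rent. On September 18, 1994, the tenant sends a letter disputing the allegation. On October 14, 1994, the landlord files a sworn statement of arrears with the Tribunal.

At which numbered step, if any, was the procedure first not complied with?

Step 3

Step 1: the window is 15–25 days after March 18, 1994 (when the violation is discovered), so April 2, 1994 through April 12, 1994; done April 3, 1994 — within the window.
Step 2: the window is 7–28 days after April 23, 1994 (end of the 20-day review period, which began when the written notice is served on April 3, 1994), so April 30, 1994 through May 21, 1994; done May 2, 1994 — within the window.
Step 3: 30 days after May 2, 1994 (when the cure demand is delivered) is June 1, 1994; not done until June 6, 1994, 5 days after the deadline.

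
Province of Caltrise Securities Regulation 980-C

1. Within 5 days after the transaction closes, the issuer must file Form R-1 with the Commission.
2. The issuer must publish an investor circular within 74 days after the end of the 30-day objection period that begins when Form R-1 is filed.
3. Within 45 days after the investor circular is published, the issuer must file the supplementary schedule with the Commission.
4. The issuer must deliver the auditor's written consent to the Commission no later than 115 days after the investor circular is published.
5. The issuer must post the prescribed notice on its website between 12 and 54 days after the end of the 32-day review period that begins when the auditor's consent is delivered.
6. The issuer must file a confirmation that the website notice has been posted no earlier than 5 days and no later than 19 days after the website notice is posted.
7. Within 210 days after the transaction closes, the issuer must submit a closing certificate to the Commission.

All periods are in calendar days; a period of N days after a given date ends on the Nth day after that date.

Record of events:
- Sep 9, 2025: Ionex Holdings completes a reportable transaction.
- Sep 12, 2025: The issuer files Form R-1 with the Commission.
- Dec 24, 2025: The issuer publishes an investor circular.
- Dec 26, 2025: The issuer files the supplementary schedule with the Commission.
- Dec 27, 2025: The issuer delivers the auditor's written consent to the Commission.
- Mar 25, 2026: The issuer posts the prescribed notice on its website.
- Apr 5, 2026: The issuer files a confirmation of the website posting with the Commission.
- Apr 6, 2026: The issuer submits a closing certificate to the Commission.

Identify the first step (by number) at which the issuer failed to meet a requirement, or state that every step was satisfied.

Step 1 — counting 5 days from Sep 9, 2025 (when the transaction closes) gives a deadline of Sep 14, 2025; Sep 12, 2025 is within that limit.
Step 2 — counting 74 days from Oct 12, 2025 (end of the 30-day objection period, which began when Form R-1 is filed on Sep 12, 2025) gives a deadline of Dec 25, 2025; Dec 24, 2025 is within that limit.
Step 3 — counting 45 days from Dec 24, 2025 (when the investor circular is published) gives a deadline of Feb 7, 2026; done Dec 26, 2025 — timely.
Step 4 — counting 115 days from Dec 24, 2025 (when the investor circular is published) gives a deadline of Apr 18, 2026; completed Dec 27, 2025, before the deadline.
Step 5 — 12 and 54 days from Jan 28, 2026 (end of the 32-day review period, which began when the auditor's consent is delivered on Dec 27, 2025) are Feb 9, 2026 and Mar 23, 2026 respectively; done Mar 25, 2026 — 2 days after the window closed.

Step 5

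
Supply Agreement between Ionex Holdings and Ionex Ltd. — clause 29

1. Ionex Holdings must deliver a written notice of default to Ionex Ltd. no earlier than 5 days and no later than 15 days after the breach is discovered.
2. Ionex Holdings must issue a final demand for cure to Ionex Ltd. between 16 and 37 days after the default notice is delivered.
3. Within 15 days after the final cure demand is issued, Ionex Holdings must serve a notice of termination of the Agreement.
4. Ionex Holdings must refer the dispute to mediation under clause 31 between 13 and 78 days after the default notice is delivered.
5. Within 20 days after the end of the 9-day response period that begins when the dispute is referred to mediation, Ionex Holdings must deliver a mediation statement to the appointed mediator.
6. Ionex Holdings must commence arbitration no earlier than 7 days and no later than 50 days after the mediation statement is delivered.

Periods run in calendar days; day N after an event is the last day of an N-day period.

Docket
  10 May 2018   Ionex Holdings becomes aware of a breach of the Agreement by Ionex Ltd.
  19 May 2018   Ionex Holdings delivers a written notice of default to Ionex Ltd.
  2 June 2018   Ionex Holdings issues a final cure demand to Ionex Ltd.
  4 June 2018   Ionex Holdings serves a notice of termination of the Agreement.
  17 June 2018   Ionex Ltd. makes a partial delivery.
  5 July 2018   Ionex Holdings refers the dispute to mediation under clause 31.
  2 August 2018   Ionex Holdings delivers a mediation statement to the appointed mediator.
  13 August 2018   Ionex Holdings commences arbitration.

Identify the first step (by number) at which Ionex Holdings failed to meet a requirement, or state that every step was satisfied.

Step 2

Step 1 — 5 and 15 days from 10 May 2018 (when the breach is discovered) are 15 May 2018 and 25 May 2018 respectively; done 19 May 2018, which is between those dates.
Step 2 — 16 and 37 days from 19 May 2018 (when the default notice is delivered) are 4 June 2018 and 25 June 2018 respectively; done 2 June 2018 — 2 days before the window opened.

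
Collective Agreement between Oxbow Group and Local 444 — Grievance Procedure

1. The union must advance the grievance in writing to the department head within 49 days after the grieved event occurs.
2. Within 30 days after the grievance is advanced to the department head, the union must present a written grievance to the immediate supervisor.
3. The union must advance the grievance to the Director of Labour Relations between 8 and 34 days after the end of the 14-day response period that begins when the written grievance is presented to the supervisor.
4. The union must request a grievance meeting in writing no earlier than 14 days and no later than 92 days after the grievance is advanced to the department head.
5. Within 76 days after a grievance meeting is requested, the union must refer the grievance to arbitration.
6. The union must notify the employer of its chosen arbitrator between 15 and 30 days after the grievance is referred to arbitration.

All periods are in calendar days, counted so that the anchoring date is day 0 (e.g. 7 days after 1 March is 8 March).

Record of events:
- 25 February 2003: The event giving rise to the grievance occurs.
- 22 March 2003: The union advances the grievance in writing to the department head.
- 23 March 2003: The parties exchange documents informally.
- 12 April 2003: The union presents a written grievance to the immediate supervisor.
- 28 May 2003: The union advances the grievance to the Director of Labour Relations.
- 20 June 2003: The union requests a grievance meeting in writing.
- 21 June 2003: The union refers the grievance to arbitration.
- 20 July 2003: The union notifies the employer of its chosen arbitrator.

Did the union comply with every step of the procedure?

Step 1 — counting 49 days from 25 February 2003 (when the grieved event occurs) gives a deadline of 15 April 2003; completed 22 March 2003, before the deadline.
Step 2 — counting 30 days from 22 March 2003 (when the grievance is advanced to the department head) gives a deadline of 21 April 2003; done 12 April 2003 — timely.
Step 3 — 8 and 34 days from 26 April 2003 (end of the 14-day response period, which began when the written grievance is presented to the supervisor on 12 April 2003) are 4 May 2003 and 30 May 2003 respectively; 28 May 2003 falls inside that range.
Step 4 — 14 and 92 days from 22 March 2003 (when the grievance is advanced to the department head) are 5 April 2003 and 22 June 2003 respectively; 20 June 2003 falls inside that range.
Step 5 — counting 76 days from 20 June 2003 (when a grievance meeting is requested) gives a deadline of 4 September 2003; done 21 June 2003 — timely.
Step 6 — 15 and 30 days from 21 June 2003 (when the grievance is referred to arbitration) are 6 July 2003 and 21 July 2003 respectively; 20 July 2003 falls inside that range.

Yes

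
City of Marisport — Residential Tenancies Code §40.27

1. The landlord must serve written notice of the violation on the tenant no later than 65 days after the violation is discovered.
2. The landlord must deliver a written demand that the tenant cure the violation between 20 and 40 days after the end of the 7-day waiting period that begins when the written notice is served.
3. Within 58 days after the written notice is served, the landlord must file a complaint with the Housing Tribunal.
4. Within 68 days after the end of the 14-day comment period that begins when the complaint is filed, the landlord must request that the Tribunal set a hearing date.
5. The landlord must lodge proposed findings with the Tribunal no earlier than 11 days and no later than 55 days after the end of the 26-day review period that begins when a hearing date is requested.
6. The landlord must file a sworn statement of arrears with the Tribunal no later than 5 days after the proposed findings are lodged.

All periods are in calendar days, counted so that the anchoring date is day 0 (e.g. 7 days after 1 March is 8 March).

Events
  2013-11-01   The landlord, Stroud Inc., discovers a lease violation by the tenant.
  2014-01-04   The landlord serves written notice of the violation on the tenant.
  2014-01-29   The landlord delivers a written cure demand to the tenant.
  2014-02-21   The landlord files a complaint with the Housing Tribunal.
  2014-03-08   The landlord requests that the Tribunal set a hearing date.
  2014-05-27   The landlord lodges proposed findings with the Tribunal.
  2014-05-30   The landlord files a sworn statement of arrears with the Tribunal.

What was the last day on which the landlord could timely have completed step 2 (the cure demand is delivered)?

The written notice is served on 2014-01-04; the 7-day waiting period therefore ends 2014-01-11, and step 2 runs from that date. The window is 20–40 days after 2014-01-11; it closes on 2014-02-20.

2014-02-20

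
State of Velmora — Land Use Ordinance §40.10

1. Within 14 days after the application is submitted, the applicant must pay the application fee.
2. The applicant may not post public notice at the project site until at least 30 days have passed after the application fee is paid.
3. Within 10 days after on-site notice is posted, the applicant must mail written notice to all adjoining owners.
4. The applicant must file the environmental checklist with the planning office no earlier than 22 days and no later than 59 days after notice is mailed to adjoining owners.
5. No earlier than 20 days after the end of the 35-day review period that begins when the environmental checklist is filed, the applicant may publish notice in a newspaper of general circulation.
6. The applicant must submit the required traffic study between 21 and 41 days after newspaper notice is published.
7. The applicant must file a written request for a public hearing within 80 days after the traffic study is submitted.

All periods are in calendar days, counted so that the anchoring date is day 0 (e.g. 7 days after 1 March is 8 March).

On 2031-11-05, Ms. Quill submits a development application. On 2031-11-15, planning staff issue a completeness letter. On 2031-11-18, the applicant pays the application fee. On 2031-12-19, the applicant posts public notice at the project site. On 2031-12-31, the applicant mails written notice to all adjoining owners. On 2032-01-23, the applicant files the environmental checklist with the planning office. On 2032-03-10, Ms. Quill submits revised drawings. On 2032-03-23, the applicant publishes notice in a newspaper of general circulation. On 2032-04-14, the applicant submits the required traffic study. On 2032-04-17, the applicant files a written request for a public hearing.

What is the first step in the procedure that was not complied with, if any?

(1) due by 2031-11-05 + 14 days = 2031-11-19; 2031-11-18 is within that limit.
(2) permitted from 2031-11-18 + 30 days = 2031-12-18 onward; done 2031-12-19, after the minimum wait.
(3) due by 2031-12-19 + 10 days = 2031-12-29; 2031-12-31 misses that deadline by 2 days.

Step 3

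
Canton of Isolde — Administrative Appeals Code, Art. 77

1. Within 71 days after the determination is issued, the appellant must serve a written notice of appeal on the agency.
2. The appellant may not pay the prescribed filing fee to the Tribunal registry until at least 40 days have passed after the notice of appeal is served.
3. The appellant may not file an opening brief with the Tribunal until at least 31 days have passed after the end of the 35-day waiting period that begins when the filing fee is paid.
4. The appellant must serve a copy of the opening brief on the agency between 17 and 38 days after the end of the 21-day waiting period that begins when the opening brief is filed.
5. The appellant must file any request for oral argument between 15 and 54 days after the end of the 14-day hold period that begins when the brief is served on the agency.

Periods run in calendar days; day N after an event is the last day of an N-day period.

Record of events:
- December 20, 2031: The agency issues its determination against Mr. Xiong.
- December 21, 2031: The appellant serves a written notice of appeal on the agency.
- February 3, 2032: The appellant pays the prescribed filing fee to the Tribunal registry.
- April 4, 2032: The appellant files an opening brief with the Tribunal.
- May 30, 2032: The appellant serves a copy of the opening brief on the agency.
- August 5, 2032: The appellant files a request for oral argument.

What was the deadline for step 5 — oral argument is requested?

The brief is served on the agency on May 30, 2032; the 14-day hold period therefore ends June 13, 2032, and step 5 runs from that date. The window is 15–54 days after June 13, 2032; it closes on August 6, 2032.

August 6, 2032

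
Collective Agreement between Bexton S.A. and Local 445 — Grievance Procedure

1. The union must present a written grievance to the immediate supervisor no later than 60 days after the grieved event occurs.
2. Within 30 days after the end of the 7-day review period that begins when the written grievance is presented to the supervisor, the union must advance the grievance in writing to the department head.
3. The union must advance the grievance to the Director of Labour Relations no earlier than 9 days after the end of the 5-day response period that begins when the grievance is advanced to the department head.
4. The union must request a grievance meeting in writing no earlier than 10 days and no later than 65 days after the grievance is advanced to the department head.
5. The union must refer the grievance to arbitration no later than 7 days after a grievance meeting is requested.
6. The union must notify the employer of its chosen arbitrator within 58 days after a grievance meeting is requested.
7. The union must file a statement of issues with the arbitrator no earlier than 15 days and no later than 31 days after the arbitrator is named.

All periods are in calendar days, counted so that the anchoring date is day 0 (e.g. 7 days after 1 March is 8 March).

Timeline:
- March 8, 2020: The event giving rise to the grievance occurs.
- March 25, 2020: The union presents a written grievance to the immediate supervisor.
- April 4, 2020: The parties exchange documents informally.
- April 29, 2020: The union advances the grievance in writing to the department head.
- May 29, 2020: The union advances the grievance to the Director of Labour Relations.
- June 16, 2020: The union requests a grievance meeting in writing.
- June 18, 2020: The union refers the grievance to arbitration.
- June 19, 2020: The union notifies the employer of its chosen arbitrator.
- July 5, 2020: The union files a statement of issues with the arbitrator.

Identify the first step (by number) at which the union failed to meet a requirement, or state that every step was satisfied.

None — every step was satisfied

Step 1: 60 days after March 8, 2020 (when the grieved event occurs) is May 7, 2020; March 25, 2020 is within that limit.
Step 2: 30 days after April 1, 2020 (end of the 7-day review period, which began when the written grievance is presented to the supervisor on March 25, 2020) is May 1, 2020; done April 29, 2020 — timely.
Step 3: the earliest permitted date is 9 days after May 4, 2020 (end of the 5-day response period, which began when the grievance is advanced to the department head on April 29, 2020), i.e. May 13, 2020; May 29, 2020 is on or after that date.
Step 4: the window is 10–65 days after April 29, 2020 (when the grievance is advanced to the department head), so May 9, 2020 through July 3, 2020; done June 16, 2020 — within the window.
Step 5: 7 days after June 16, 2020 (when a grievance meeting is requested) is June 23, 2020; completed June 18, 2020, before the deadline.
Step 6: 58 days after June 16, 2020 (when a grievance meeting is requested) is August 13, 2020; done June 19, 2020 — timely.
Step 7: the window is 15–31 days after June 19, 2020 (when the arbitrator is named), so July 4, 2020 through July 20, 2020; done July 5, 2020, which is between those dates.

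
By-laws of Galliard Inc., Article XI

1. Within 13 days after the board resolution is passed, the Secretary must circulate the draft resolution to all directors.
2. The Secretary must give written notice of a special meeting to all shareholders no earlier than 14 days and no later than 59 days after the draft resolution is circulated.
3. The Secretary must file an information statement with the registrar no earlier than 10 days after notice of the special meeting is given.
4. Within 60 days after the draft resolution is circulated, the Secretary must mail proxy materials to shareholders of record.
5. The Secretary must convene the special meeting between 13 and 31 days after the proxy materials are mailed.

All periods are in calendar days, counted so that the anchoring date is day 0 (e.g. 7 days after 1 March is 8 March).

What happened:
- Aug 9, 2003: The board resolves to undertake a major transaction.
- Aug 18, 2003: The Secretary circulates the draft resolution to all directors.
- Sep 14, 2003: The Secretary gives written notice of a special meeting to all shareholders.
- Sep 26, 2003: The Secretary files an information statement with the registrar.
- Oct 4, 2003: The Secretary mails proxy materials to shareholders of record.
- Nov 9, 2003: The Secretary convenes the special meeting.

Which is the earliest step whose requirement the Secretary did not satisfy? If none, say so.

Step 1 — counting 13 days from Aug 9, 2003 (when the board resolution is passed) gives a deadline of Aug 22, 2003; done Aug 18, 2003 — timely.
Step 2 — 14 and 59 days from Aug 18, 2003 (when the draft resolution is circulated) are Sep 1, 2003 and Oct 16, 2003 respectively; done Sep 14, 2003 — within the window.
Step 3 — must wait 10 days from Sep 14, 2003 (when notice of the special meeting is given), so not before Sep 24, 2003; done Sep 26, 2003 — permitted.
Step 4 — counting 60 days from Aug 18, 2003 (when the draft resolution is circulated) gives a deadline of Oct 17, 2003; completed Oct 4, 2003, before the deadline.
Step 5 — 13 and 31 days from Oct 4, 2003 (when the proxy materials are mailed) are Oct 17, 2003 and Nov 4, 2003 respectively; done Nov 9, 2003 — 5 days after the window closed.
No need to go further; step 5 was not satisfied.

Step 5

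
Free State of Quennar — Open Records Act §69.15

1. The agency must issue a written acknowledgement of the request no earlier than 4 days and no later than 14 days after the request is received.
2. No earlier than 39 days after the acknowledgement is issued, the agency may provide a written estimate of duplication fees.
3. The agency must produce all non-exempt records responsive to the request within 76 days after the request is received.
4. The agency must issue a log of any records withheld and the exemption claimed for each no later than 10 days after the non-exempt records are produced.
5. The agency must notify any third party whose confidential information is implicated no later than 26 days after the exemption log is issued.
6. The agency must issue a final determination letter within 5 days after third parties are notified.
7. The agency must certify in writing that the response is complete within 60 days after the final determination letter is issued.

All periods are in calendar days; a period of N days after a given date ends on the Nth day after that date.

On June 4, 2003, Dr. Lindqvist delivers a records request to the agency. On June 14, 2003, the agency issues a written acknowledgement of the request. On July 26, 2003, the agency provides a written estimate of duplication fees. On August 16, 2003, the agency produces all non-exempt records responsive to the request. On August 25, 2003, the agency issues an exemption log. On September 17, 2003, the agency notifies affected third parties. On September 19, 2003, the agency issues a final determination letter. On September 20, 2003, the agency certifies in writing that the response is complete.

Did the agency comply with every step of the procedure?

Yes

Step 1: the window is 4–14 days after June 4, 2003 (when the request is received), so June 8, 2003 through June 18, 2003; June 14, 2003 falls inside that range.
Step 2: the earliest permitted date is 39 days after June 14, 2003 (when the acknowledgement is issued), i.e. July 23, 2003; done July 26, 2003 — permitted.
Step 3: 76 days after June 4, 2003 (when the request is received) is August 19, 2003; August 16, 2003 is within that limit.
Step 4: 10 days after August 16, 2003 (when the non-exempt records are produced) is August 26, 2003; completed August 25, 2003, before the deadline.
Step 5: 26 days after August 25, 2003 (when the exemption log is issued) is September 20, 2003; completed September 17, 2003, before the deadline.
Step 6: 5 days after September 17, 2003 (when third parties are notified) is September 22, 2003; completed September 19, 2003, before the deadline.
Step 7: 60 days after September 19, 2003 (when the final determination letter is issued) is November 18, 2003; September 20, 2003 is within that limit.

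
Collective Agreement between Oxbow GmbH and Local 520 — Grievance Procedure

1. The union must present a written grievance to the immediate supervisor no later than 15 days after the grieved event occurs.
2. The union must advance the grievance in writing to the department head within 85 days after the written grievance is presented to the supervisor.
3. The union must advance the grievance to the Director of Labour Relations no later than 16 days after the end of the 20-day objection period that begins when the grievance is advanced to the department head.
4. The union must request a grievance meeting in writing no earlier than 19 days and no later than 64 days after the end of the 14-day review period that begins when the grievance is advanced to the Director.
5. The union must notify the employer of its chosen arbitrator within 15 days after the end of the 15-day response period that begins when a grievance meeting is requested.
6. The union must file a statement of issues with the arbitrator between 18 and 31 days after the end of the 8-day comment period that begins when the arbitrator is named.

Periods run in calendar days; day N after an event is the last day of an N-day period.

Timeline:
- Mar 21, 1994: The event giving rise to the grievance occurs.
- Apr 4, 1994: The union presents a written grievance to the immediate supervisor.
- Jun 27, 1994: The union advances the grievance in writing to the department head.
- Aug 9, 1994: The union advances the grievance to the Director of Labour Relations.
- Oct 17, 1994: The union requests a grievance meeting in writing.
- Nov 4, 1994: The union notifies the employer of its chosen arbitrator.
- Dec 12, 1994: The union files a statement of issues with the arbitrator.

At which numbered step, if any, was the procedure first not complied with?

Step 3

(1) due by Mar 21, 1994 + 15 days = Apr 5, 1994; Apr 4, 1994 is within that limit.
(2) due by Apr 4, 1994 + 85 days = Jun 28, 1994; Jun 27, 1994 is within that limit.
(3) due by Jul 17, 1994 + 16 days = Aug 2, 1994; done Aug 9, 1994 — 7 days late.
The procedure was therefore not followed at step 3.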